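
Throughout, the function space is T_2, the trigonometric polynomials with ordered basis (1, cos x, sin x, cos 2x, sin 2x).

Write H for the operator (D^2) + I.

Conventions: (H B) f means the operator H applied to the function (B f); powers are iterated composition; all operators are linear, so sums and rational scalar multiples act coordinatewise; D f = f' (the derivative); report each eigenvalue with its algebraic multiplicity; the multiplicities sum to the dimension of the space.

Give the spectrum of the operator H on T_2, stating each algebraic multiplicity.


λ = -3 (multiplicity 2), λ = 0 (multiplicity 2), λ = 1 (multiplicity 1)

image of 1: 1
image of cos x: 0
image of sin x: 0
image of cos 2x: -3cos 2x
image of sin 2x: -3sin 2x
the matrix is diagonal; its diagonal is (1, 0, 0, -3, -3)
for a triangular matrix the eigenvalues are the diagonal entries, with algebraic multiplicity their repetition count


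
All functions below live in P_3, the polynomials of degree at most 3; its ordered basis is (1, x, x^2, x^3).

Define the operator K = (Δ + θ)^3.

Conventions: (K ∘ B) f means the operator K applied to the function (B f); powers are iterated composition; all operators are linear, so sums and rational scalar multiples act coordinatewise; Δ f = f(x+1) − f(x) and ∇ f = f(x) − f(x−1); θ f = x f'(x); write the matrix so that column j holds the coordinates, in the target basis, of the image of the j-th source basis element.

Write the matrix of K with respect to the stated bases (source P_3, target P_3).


the matrix is [[0, 1, 10, 42]; [0, 1, 14, 75]; [0, 0, 8, 57]; [0, 0, 0, 27]] (rows listed top to bottom)

image of 1: 0
image of x: x + 1
image of x^2: 8x^2 + 14x + 10
image of x^3: 27x^3 + 57x^2 + 75x + 42
each image's coordinates form column j of the matrix


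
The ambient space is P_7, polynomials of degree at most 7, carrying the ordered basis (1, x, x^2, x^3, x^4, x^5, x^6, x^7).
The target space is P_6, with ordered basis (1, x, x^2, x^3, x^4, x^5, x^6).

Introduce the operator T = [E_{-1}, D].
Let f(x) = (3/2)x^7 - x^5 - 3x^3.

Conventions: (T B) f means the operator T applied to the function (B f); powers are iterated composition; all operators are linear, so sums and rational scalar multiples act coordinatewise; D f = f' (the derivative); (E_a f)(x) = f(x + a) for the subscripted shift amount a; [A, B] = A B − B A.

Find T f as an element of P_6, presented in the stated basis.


g(x) = 0

D f = (21/2)x^6 - 5x^4 - 9x^2
E_{-1} D f = (21/2)x^6 - 63x^5 + (305/2)x^4 - 190x^3 + (237/2)x^2 - 25x - 7/2
E_{-1} f = (3/2)x^7 - (21/2)x^6 + (61/2)x^5 - (95/2)x^4 + (79/2)x^3 - (25/2)x^2 - (7/2)x + 5/2
D E_{-1} f = (21/2)x^6 - 63x^5 + (305/2)x^4 - 190x^3 + (237/2)x^2 - 25x - 7/2
[E_{-1}, D] f = 0


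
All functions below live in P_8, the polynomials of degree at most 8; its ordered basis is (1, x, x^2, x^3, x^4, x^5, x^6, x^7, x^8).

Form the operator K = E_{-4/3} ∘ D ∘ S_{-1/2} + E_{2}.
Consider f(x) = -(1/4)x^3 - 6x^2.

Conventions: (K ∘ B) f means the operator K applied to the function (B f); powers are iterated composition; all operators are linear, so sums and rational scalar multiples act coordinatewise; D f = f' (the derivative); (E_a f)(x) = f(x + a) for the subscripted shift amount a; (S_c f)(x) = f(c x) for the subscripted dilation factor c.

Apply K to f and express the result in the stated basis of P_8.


S_{-1/2} f = (1/32)x^3 - (3/2)x^2
D S_{-1/2} f = (3/32)x^2 - 3x
E_{-4/3} D S_{-1/2} f = (3/32)x^2 - (13/4)x + 25/6
E_{2} f = -(1/4)x^3 - (15/2)x^2 - 27x - 26
(E_{-4/3} ∘ D ∘ S_{-1/2} + E_{2}) f = -(1/4)x^3 - (237/32)x^2 - (121/4)x - 131/6

the result is g(x) = -(1/4)x^3 - (237/32)x^2 - (121/4)x - 131/6


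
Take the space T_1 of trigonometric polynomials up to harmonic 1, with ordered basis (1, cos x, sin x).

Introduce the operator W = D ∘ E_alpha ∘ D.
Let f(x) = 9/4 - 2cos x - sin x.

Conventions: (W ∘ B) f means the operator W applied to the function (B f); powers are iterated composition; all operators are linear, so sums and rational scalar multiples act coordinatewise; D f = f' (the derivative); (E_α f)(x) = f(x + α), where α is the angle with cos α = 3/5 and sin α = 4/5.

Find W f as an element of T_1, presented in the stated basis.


D f = -cos x + 2sin x
E_alpha D f = cos x + 2sin x
D E_alpha D f = 2cos x - sin x

the result is g(x) = 2cos x - sin x


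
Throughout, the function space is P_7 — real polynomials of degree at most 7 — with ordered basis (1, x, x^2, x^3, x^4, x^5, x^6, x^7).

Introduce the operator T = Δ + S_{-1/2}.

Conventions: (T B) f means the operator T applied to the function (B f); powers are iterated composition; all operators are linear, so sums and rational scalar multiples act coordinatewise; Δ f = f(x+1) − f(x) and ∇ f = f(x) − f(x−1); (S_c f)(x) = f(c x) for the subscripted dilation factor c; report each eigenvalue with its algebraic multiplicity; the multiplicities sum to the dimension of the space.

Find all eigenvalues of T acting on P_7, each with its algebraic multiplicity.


image of 1: 1
image of x: -(1/2)x + 1
image of x^2: (1/4)x^2 + 2x + 1
image of x^3: -(1/8)x^3 + 3x^2 + 3x + 1
image of x^4: (1/16)x^4 + 4x^3 + 6x^2 + 4x + 1
image of x^5: -(1/32)x^5 + 5x^4 + 10x^3 + 10x^2 + 5x + 1
image of x^6: (1/64)x^6 + 6x^5 + 15x^4 + 20x^3 + 15x^2 + 6x + 1
image of x^7: -(1/128)x^7 + 7x^6 + 21x^5 + 35x^4 + 35x^3 + 21x^2 + 7x + 1
the matrix is upper triangular; its diagonal is (1, -1/2, 1/4, -1/8, 1/16, -1/32, 1/64, -1/128)
for a triangular matrix the eigenvalues are the diagonal entries, with algebraic multiplicity their repetition count

λ = -1/2 (multiplicity 1), λ = -1/8 (multiplicity 1), λ = -1/32 (multiplicity 1), λ = -1/128 (multiplicity 1), λ = 1/64 (multiplicity 1), λ = 1/16 (multiplicity 1), λ = 1/4 (multiplicity 1), λ = 1 (multiplicity 1)


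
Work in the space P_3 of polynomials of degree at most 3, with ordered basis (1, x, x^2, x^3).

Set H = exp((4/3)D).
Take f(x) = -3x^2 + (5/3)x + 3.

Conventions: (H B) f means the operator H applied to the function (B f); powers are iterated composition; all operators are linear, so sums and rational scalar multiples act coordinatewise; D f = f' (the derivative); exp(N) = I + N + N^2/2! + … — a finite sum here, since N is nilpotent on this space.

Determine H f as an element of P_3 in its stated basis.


order-1 term: -8x + 20/9
order-2 term: -16/3
the series for exp((4/3)D) f terminates at order 2
exp((4/3)D) f = -3x^2 - (19/3)x - 1/9

the image equals g(x) = -3x^2 - (19/3)x - 1/9


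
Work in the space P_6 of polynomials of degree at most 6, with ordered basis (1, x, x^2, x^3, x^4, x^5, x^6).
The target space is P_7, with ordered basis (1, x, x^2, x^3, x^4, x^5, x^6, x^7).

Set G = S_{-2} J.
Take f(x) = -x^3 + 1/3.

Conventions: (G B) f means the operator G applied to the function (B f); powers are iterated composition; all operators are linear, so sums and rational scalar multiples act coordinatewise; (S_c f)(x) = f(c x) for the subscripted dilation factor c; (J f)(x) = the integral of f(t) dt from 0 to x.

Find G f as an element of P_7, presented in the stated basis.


g(x) = -4x^4 - (2/3)x

J f = -(1/4)x^4 + (1/3)x
S_{-2} J f = -4x^4 - (2/3)x


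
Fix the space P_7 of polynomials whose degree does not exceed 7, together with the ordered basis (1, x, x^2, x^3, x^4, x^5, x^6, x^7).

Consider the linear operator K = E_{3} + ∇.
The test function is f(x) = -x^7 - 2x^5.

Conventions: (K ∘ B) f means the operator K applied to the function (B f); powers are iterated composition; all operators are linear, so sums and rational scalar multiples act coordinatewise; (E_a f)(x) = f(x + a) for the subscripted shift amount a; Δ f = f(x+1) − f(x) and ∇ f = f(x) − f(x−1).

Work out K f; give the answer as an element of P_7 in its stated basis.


the image equals g(x) = -x^7 - 28x^6 - 170x^5 - 1020x^4 - 2960x^3 - 5684x^2 - 5896x - 2676

E_{3} f = -x^7 - 21x^6 - 191x^5 - 975x^4 - 3015x^3 - 5643x^2 - 5913x - 2673
∇ f = -7x^6 + 21x^5 - 45x^4 + 55x^3 - 41x^2 + 17x - 3
(E_{3} + ∇) f = -x^7 - 28x^6 - 170x^5 - 1020x^4 - 2960x^3 - 5684x^2 - 5896x - 2676


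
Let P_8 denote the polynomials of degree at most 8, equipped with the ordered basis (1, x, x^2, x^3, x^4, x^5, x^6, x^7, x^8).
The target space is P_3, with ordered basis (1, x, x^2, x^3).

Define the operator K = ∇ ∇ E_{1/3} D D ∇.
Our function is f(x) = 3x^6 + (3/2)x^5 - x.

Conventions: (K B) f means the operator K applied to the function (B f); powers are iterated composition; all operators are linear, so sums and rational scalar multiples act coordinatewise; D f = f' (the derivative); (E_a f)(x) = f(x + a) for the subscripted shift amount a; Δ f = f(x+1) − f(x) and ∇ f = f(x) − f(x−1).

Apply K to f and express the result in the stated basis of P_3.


g(x) = 2160x - 2340

∇ f = 18x^5 - (75/2)x^4 + 45x^3 - 30x^2 + (21/2)x - 5/2
D ∇ f = 90x^4 - 150x^3 + 135x^2 - 60x + 21/2
D D ∇ f = 360x^3 - 450x^2 + 270x - 60
E_{1/3} (D D ∇) f = 360x^3 - 90x^2 + 90x - 20/3
∇ E_{1/3} (D D ∇) f = 1080x^2 - 1260x + 540
∇ ∇ E_{1/3} (D D ∇) f = 2160x - 2340


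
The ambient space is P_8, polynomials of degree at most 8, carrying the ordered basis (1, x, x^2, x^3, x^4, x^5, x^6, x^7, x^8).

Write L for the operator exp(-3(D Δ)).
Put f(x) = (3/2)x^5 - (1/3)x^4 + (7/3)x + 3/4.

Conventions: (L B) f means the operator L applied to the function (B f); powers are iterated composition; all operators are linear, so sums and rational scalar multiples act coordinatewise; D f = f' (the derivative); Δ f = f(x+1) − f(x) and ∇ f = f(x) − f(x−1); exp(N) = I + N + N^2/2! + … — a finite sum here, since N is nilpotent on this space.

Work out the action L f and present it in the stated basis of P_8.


order-1 term: -90x^3 - 123x^2 - 78x - 37/2
order-2 term: 810x + 774
the series for exp(-3(D Δ)) f terminates at order 2
exp(-3(D Δ)) f = (3/2)x^5 - (1/3)x^4 - 90x^3 - 123x^2 + (2203/3)x + 3025/4

g(x) = (3/2)x^5 - (1/3)x^4 - 90x^3 - 123x^2 + (2203/3)x + 3025/4


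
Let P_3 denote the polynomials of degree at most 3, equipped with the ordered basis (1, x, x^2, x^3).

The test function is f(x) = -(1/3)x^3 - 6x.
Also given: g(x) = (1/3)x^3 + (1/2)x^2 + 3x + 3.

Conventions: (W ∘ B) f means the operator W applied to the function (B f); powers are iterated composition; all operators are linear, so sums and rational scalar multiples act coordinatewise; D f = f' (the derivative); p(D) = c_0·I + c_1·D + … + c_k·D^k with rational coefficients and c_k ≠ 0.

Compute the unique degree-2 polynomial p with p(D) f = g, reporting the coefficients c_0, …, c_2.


p(D) = -I − (1/2)·D + (3/2)·D^2, i.e. c_0 = -1, c_1 = -1/2, c_2 = 3/2

D^0 f = -(1/3)x^3 - 6x
D^1 f = -x^2 - 6
D^2 f = -2x
matching coefficients of g against c_0 f + c_1 Df + … from the top degree down determines the c_i
solution: c_0 = -1, c_1 = -1/2, c_2 = 3/2


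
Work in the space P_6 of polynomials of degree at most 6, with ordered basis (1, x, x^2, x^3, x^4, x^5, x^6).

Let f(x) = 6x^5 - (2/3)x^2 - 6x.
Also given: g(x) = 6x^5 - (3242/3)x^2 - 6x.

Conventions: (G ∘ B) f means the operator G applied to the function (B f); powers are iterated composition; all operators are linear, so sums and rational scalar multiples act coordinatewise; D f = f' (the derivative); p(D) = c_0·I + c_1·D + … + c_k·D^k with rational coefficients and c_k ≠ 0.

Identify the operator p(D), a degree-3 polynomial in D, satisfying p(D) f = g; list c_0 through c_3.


D^0 f = 6x^5 - (2/3)x^2 - 6x
D^1 f = 30x^4 - (4/3)x - 6
D^2 f = 120x^3 - 4/3
D^3 f = 360x^2
matching coefficients of g against c_0 f + c_1 Df + … from the top degree down determines the c_i
solution: c_0 = 1, c_1 = 0, c_2 = 0, c_3 = -3

c_0 = 1, c_1 = 0, c_2 = 0, c_3 = -3


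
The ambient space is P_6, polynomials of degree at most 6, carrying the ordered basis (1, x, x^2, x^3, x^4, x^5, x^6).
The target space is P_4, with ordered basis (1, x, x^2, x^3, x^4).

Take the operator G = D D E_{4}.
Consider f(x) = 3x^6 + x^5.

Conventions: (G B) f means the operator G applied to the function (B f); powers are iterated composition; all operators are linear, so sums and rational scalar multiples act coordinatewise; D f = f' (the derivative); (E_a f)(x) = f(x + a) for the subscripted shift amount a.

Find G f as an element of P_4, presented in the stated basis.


E_{4} f = 3x^6 + 73x^5 + 740x^4 + 4000x^3 + 12160x^2 + 19712x + 13312
D E_{4} f = 18x^5 + 365x^4 + 2960x^3 + 12000x^2 + 24320x + 19712
D D E_{4} f = 90x^4 + 1460x^3 + 8880x^2 + 24000x + 24320

the result is g(x) = 90x^4 + 1460x^3 + 8880x^2 + 24000x + 24320


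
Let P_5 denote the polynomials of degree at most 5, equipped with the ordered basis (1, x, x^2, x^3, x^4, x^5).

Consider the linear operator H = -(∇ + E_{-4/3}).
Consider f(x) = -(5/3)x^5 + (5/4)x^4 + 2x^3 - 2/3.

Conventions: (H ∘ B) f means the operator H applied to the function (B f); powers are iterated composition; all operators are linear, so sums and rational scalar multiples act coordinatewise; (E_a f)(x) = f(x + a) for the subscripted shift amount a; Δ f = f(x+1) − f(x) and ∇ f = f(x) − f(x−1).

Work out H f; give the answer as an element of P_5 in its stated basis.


g(x) = (5/3)x^5 - (145/36)x^4 + (341/27)x^3 - (4321/162)x^2 + (4906/243)x - 13559/2916

∇ f = -(25/3)x^4 + (65/3)x^3 - (109/6)x^2 + (22/3)x - 11/12
E_{-4/3} f = -(5/3)x^5 + (445/36)x^4 - (926/27)x^3 + (3632/81)x^2 - (6688/243)x + 4058/729
(∇ + E_{-4/3}) f = -(5/3)x^5 + (145/36)x^4 - (341/27)x^3 + (4321/162)x^2 - (4906/243)x + 13559/2916
(-(∇ + E_{-4/3})) f = (5/3)x^5 - (145/36)x^4 + (341/27)x^3 - (4321/162)x^2 + (4906/243)x - 13559/2916


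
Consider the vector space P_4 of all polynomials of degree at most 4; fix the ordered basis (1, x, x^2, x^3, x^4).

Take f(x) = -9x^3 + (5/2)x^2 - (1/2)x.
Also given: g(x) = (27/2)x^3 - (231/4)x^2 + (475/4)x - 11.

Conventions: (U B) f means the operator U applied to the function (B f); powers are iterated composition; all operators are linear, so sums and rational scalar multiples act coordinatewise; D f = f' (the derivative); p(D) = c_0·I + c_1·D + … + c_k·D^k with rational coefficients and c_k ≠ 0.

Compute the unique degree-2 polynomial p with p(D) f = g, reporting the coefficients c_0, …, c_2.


D^0 f = -9x^3 + (5/2)x^2 - (1/2)x
D^1 f = -27x^2 + 5x - 1/2
D^2 f = -54x + 5
matching coefficients of g against c_0 f + c_1 Df + … from the top degree down determines the c_i
solution: c_0 = -3/2, c_1 = 2, c_2 = -2

p(D) = -(3/2)·I + 2·D − 2·D^2, i.e. c_0 = -3/2, c_1 = 2, c_2 = -2


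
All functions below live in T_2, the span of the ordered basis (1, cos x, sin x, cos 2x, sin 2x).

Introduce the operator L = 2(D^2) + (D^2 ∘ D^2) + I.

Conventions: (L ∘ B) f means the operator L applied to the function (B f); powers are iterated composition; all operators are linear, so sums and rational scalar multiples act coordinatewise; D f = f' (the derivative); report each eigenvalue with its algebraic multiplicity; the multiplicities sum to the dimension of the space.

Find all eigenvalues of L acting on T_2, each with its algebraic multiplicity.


image of 1: 1
image of cos x: 0
image of sin x: 0
image of cos 2x: 9cos 2x
image of sin 2x: 9sin 2x
the matrix is diagonal; its diagonal is (1, 0, 0, 9, 9)
for a triangular matrix the eigenvalues are the diagonal entries, with algebraic multiplicity their repetition count

λ = 0 (multiplicity 2), λ = 1 (multiplicity 1), λ = 9 (multiplicity 2)


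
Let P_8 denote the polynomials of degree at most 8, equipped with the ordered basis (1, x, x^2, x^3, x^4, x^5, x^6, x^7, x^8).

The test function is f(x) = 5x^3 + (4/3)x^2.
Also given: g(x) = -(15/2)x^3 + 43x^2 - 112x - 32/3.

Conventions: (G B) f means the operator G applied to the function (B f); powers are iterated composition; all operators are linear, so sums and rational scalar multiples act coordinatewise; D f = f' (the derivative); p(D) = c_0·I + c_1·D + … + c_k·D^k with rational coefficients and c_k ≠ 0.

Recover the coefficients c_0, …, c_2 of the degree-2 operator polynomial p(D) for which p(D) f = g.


D^0 f = 5x^3 + (4/3)x^2
D^1 f = 15x^2 + (8/3)x
D^2 f = 30x + 8/3
matching coefficients of g against c_0 f + c_1 Df + … from the top degree down determines the c_i
solution: c_0 = -3/2, c_1 = 3, c_2 = -4

p(D) = -(3/2)·I + 3·D − 4·D^2, i.e. c_0 = -3/2, c_1 = 3, c_2 = -4


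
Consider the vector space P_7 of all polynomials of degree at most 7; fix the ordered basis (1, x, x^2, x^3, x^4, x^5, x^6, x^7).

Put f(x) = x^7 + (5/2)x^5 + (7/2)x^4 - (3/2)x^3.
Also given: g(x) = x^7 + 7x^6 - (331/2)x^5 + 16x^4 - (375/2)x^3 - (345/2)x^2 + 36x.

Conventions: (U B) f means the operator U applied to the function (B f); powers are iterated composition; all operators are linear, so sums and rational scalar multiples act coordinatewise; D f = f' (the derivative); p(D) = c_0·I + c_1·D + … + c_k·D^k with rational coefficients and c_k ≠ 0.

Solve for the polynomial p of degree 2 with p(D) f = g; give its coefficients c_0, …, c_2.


p(D) = I + D − 4·D^2, i.e. c_0 = 1, c_1 = 1, c_2 = -4

D^0 f = x^7 + (5/2)x^5 + (7/2)x^4 - (3/2)x^3
D^1 f = 7x^6 + (25/2)x^4 + 14x^3 - (9/2)x^2
D^2 f = 42x^5 + 50x^3 + 42x^2 - 9x
matching coefficients of g against c_0 f + c_1 Df + … from the top degree down determines the c_i
solution: c_0 = 1, c_1 = 1, c_2 = -4


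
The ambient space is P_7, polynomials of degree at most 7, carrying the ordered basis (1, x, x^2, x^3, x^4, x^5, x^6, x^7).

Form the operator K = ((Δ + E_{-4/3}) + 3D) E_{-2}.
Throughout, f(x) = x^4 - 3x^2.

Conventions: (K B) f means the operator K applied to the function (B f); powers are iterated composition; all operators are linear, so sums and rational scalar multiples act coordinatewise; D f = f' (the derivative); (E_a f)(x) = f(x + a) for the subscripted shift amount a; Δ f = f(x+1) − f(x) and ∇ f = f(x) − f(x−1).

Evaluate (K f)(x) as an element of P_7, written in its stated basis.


E_{-2} f = x^4 - 8x^3 + 21x^2 - 20x + 4
Δ E_{-2} f = 4x^3 - 18x^2 + 22x - 6
E_{-4/3} E_{-2} f = x^4 - (40/3)x^3 + (191/3)x^2 - (3460/27)x + 7300/81
(Δ + E_{-4/3}) E_{-2} f = x^4 - (28/3)x^3 + (137/3)x^2 - (2866/27)x + 6814/81
D E_{-2} f = 4x^3 - 24x^2 + 42x - 20
(3D) E_{-2} f = 12x^3 - 72x^2 + 126x - 60
((Δ + E_{-4/3}) + 3D) E_{-2} f = x^4 + (8/3)x^3 - (79/3)x^2 + (536/27)x + 1954/81

the result is g(x) = x^4 + (8/3)x^3 - (79/3)x^2 + (536/27)x + 1954/81


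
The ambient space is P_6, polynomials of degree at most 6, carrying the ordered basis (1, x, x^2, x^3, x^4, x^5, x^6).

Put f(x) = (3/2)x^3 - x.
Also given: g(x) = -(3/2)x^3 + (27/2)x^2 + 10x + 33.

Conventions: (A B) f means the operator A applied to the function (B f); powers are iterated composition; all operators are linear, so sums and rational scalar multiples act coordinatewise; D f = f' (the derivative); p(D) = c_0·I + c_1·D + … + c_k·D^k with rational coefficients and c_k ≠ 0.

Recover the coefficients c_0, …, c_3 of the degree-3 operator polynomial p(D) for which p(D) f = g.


D^0 f = (3/2)x^3 - x
D^1 f = (9/2)x^2 - 1
D^2 f = 9x
D^3 f = 9
matching coefficients of g against c_0 f + c_1 Df + … from the top degree down determines the c_i
solution: c_0 = -1, c_1 = 3, c_2 = 1, c_3 = 4

p(D) = -I + 3·D + D^2 + 4·D^3, i.e. c_0 = -1, c_1 = 3, c_2 = 1, c_3 = 4


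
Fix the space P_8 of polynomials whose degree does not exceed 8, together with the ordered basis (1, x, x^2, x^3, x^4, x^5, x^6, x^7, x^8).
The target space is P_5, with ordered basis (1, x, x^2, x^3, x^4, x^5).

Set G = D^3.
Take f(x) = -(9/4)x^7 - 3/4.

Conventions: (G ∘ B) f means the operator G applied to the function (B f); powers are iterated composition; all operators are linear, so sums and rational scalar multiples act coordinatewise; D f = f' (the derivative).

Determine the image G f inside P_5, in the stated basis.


g(x) = -(945/2)x^4

D f = -(63/4)x^6
D D f = -(189/2)x^5
D D D f = -(945/2)x^4


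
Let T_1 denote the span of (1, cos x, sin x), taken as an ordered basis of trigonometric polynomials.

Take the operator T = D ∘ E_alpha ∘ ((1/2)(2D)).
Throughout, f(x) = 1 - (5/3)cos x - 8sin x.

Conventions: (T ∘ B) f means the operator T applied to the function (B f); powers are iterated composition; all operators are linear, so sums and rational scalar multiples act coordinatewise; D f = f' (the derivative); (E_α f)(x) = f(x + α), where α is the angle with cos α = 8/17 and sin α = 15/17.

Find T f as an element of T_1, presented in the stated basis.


the result is g(x) = (400/51)cos x + (39/17)sin x

D f = -8cos x + (5/3)sin x
(2D) f = -16cos x + (10/3)sin x
((1/2)(2D)) f = -8cos x + (5/3)sin x
E_alpha ((1/2)(2D)) f = -(39/17)cos x + (400/51)sin x
D E_alpha ((1/2)(2D)) f = (400/51)cos x + (39/17)sin x


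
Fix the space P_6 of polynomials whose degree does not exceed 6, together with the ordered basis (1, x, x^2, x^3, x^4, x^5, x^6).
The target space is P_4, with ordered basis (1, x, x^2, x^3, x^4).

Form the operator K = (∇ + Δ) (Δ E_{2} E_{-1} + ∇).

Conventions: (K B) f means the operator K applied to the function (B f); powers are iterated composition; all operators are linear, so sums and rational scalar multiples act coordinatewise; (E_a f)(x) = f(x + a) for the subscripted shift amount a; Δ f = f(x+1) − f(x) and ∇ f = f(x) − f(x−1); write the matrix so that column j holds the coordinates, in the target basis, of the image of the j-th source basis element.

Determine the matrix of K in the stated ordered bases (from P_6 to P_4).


the matrix is [[0, 0, 8, 12, 80, 180, 728]; [0, 0, 0, 24, 48, 400, 1080]; [0, 0, 0, 0, 48, 120, 1200]; [0, 0, 0, 0, 0, 80, 240]; [0, 0, 0, 0, 0, 0, 120]] (rows listed top to bottom)

image of 1: 0
image of x: 0
image of x^2: 8
image of x^3: 24x + 12
image of x^4: 48x^2 + 48x + 80
image of x^5: 80x^3 + 120x^2 + 400x + 180
image of x^6: 120x^4 + 240x^3 + 1200x^2 + 1080x + 728
each image's coordinates form column j of the matrix


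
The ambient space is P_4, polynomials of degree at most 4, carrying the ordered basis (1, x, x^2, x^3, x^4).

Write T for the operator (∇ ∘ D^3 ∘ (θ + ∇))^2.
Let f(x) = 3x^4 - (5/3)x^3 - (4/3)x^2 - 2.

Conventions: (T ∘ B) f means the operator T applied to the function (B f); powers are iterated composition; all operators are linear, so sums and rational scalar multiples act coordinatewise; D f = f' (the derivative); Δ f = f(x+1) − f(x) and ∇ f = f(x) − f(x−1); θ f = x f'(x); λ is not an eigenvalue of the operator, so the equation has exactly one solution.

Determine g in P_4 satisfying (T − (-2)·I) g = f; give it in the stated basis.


the image equals g(x) = (3/2)x^4 - (5/6)x^3 - (2/3)x^2 - 1

write g with unknown coordinates in the stated basis and equate coefficients in (T − (-2)·I) g = f
solving from the highest basis element down gives g = (3/2)x^4 - (5/6)x^3 - (2/3)x^2 - 1
check: T g = 0
so T g − (-2)·g = 3x^4 - (5/3)x^3 - (4/3)x^2 - 2 = f ✓


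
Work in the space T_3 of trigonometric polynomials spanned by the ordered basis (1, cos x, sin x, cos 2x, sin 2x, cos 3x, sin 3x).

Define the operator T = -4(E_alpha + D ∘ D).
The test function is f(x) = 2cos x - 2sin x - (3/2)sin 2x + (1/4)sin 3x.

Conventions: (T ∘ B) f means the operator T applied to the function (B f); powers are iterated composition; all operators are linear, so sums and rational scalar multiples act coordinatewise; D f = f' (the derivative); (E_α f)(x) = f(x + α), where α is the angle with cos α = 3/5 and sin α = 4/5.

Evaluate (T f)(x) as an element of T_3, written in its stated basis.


g(x) = (48/5)cos x + (16/5)sin x + (144/25)cos 2x - (642/25)sin 2x - (44/125)cos 3x + (1242/125)sin 3x

E_alpha f = -(2/5)cos x - (14/5)sin x - (36/25)cos 2x + (21/50)sin 2x + (11/125)cos 3x - (117/500)sin 3x
D f = -2cos x - 2sin x - 3cos 2x + (3/4)cos 3x
D D f = -2cos x + 2sin x + 6sin 2x - (9/4)sin 3x
(E_alpha + D ∘ D) f = -(12/5)cos x - (4/5)sin x - (36/25)cos 2x + (321/50)sin 2x + (11/125)cos 3x - (621/250)sin 3x
(-4(E_alpha + D ∘ D)) f = (48/5)cos x + (16/5)sin x + (144/25)cos 2x - (642/25)sin 2x - (44/125)cos 3x + (1242/125)sin 3x


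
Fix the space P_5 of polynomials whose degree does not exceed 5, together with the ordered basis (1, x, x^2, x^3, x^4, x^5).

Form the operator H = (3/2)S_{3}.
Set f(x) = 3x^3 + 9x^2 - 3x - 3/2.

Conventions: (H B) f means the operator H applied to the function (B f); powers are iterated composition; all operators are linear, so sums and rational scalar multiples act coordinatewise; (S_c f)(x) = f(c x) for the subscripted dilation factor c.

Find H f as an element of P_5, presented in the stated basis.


S_{3} f = 81x^3 + 81x^2 - 9x - 3/2
((3/2)S_{3}) f = (243/2)x^3 + (243/2)x^2 - (27/2)x - 9/4

g(x) = (243/2)x^3 + (243/2)x^2 - (27/2)x - 9/4


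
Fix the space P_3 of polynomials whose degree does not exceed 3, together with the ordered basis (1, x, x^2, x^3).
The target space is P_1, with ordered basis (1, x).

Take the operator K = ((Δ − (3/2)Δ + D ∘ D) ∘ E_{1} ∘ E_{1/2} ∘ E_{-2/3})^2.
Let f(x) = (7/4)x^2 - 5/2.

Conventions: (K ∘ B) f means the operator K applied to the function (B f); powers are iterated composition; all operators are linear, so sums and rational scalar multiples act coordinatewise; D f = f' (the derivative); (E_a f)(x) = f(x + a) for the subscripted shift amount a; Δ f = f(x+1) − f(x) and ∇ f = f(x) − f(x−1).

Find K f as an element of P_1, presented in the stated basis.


E_{-2/3} f = (7/4)x^2 - (7/3)x - 31/18
E_{1/2} E_{-2/3} f = (7/4)x^2 - (7/12)x - 353/144
E_{1} (E_{1/2} ∘ E_{-2/3}) f = (7/4)x^2 + (35/12)x - 185/144
Δ (E_{1} ∘ E_{1/2} ∘ E_{-2/3}) f = (7/2)x + 14/3
Δ (E_{1} ∘ E_{1/2} ∘ E_{-2/3}) f = (7/2)x + 14/3
(-(3/2)Δ) (E_{1} ∘ E_{1/2} ∘ E_{-2/3}) f = -(21/4)x - 7
D (E_{1} ∘ E_{1/2} ∘ E_{-2/3}) f = (7/2)x + 35/12
D D (E_{1} ∘ E_{1/2} ∘ E_{-2/3}) f = 7/2
(Δ − (3/2)Δ + D ∘ D) (E_{1} ∘ E_{1/2} ∘ E_{-2/3}) f = -(7/4)x + 7/6
E_{-2/3} ((Δ − (3/2)Δ + D ∘ D) ∘ E_{1} ∘ E_{1/2} ∘ E_{-2/3}) f = -(7/4)x + 7/3
E_{1/2} E_{-2/3} ((Δ − (3/2)Δ + D ∘ D) ∘ E_{1} ∘ E_{1/2} ∘ E_{-2/3}) f = -(7/4)x + 35/24
E_{1} (E_{1/2} ∘ E_{-2/3}) ((Δ − (3/2)Δ + D ∘ D) ∘ E_{1} ∘ E_{1/2} ∘ E_{-2/3}) f = -(7/4)x - 7/24
Δ (E_{1} ∘ E_{1/2} ∘ E_{-2/3}) ((Δ − (3/2)Δ + D ∘ D) ∘ E_{1} ∘ E_{1/2} ∘ E_{-2/3}) f = -7/4
Δ (E_{1} ∘ E_{1/2} ∘ E_{-2/3}) ((Δ − (3/2)Δ + D ∘ D) ∘ E_{1} ∘ E_{1/2} ∘ E_{-2/3}) f = -7/4
(-(3/2)Δ) (E_{1} ∘ E_{1/2} ∘ E_{-2/3}) ((Δ − (3/2)Δ + D ∘ D) ∘ E_{1} ∘ E_{1/2} ∘ E_{-2/3}) f = 21/8
D (E_{1} ∘ E_{1/2} ∘ E_{-2/3}) ((Δ − (3/2)Δ + D ∘ D) ∘ E_{1} ∘ E_{1/2} ∘ E_{-2/3}) f = -7/4
D D (E_{1} ∘ E_{1/2} ∘ E_{-2/3}) ((Δ − (3/2)Δ + D ∘ D) ∘ E_{1} ∘ E_{1/2} ∘ E_{-2/3}) f = 0
(Δ − (3/2)Δ + D ∘ D) (E_{1} ∘ E_{1/2} ∘ E_{-2/3}) ((Δ − (3/2)Δ + D ∘ D) ∘ E_{1} ∘ E_{1/2} ∘ E_{-2/3}) f = 7/8

the image equals g(x) = 7/8


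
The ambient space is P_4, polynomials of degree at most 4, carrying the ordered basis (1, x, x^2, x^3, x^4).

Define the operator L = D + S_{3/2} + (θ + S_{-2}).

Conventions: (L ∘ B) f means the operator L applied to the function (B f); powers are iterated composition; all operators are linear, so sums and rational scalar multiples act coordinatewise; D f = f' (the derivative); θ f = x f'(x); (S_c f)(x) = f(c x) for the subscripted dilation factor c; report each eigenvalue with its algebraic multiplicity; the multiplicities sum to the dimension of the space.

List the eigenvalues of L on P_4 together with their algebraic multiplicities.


λ = -13/8 (multiplicity 1), λ = 1/2 (multiplicity 1), λ = 2 (multiplicity 1), λ = 33/4 (multiplicity 1), λ = 401/16 (multiplicity 1)

image of 1: 2
image of x: (1/2)x + 1
image of x^2: (33/4)x^2 + 2x
image of x^3: -(13/8)x^3 + 3x^2
image of x^4: (401/16)x^4 + 4x^3
the matrix is upper triangular; its diagonal is (2, 1/2, 33/4, -13/8, 401/16)
for a triangular matrix the eigenvalues are the diagonal entries, with algebraic multiplicity their repetition count


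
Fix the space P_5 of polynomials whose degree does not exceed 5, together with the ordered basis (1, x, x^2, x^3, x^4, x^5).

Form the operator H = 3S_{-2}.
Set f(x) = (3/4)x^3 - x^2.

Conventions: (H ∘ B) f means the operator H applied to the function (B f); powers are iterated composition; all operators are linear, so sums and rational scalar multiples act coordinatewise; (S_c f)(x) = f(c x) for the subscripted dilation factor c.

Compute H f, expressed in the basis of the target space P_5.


S_{-2} f = -6x^3 - 4x^2
(3S_{-2}) f = -18x^3 - 12x^2

the image equals g(x) = -18x^3 - 12x^2


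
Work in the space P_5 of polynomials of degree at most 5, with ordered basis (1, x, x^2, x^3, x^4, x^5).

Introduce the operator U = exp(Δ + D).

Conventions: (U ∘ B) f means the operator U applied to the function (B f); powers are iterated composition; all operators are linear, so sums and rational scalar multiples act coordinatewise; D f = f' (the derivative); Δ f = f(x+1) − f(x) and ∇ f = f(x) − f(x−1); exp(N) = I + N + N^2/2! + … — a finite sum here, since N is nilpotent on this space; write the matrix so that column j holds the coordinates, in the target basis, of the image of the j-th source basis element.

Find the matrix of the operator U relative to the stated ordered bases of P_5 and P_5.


image of 1: 1
image of x: x + 2
image of x^2: x^2 + 4x + 5
image of x^3: x^3 + 6x^2 + 15x + 15
image of x^4: x^4 + 8x^3 + 30x^2 + 60x + 52
image of x^5: x^5 + 10x^4 + 50x^3 + 150x^2 + 260x + 203
each image's coordinates form column j of the matrix

the matrix is [[1, 2, 5, 15, 52, 203]; [0, 1, 4, 15, 60, 260]; [0, 0, 1, 6, 30, 150]; [0, 0, 0, 1, 8, 50]; [0, 0, 0, 0, 1, 10]; [0, 0, 0, 0, 0, 1]] (rows listed top to bottom)


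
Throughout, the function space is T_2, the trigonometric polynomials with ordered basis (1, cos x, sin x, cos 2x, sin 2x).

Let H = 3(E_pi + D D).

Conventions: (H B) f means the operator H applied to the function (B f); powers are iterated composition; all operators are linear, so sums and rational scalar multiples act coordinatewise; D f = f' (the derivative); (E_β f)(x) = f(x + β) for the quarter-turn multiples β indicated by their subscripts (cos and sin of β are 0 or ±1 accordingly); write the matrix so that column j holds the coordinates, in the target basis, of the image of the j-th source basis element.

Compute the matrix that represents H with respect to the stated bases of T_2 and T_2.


image of 1: 3
image of cos x: -6cos x
image of sin x: -6sin x
image of cos 2x: -9cos 2x
image of sin 2x: -9sin 2x
each image's coordinates form column j of the matrix

the matrix is [[3, 0, 0, 0, 0]; [0, -6, 0, 0, 0]; [0, 0, -6, 0, 0]; [0, 0, 0, -9, 0]; [0, 0, 0, 0, -9]] (rows listed top to bottom)


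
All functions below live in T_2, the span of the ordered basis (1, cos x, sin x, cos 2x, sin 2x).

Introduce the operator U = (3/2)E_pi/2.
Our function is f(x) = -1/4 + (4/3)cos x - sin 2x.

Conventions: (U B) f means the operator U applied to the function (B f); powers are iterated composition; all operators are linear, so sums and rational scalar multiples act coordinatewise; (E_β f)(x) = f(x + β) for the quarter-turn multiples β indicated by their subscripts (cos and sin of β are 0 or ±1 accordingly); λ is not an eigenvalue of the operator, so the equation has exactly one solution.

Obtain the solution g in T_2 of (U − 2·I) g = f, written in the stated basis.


write g with unknown coordinates in the stated basis and equate coefficients in (U − 2·I) g = f
solving from the highest basis element down gives g = 1/2 - (32/75)cos x + (8/25)sin x + (2/7)sin 2x
check: U g = 3/4 + (12/25)cos x + (16/25)sin x - (3/7)sin 2x
so U g − 2·g = -1/4 + (4/3)cos x - sin 2x = f ✓

the image equals g(x) = 1/2 - (32/75)cos x + (8/25)sin x + (2/7)sin 2x


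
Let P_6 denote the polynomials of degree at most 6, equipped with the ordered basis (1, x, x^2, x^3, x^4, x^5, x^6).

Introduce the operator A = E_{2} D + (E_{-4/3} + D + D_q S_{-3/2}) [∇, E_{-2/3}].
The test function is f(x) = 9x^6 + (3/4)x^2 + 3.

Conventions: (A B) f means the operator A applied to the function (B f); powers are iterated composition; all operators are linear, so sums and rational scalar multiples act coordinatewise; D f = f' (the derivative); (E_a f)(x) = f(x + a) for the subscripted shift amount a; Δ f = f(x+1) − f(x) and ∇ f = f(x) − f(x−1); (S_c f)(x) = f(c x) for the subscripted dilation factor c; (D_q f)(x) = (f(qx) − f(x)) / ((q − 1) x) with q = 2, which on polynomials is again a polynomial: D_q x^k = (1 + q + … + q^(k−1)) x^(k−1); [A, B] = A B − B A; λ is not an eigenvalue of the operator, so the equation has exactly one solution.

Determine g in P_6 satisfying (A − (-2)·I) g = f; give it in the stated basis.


the image equals g(x) = (9/2)x^6 - (27/2)x^5 - (405/4)x^4 - (135/2)x^3 + (8373/8)x^2 + (14307/8)x - 13647/16

write g with unknown coordinates in the stated basis and equate coefficients in (A − (-2)·I) g = f
solving from the highest basis element down gives g = (9/2)x^6 - (27/2)x^5 - (405/4)x^4 - (135/2)x^3 + (8373/8)x^2 + (14307/8)x - 13647/16
check: A g = 27x^5 + (405/2)x^4 + 135x^3 - (4185/2)x^2 - (14307/4)x + 13671/8
so A g − (-2)·g = 9x^6 + (3/4)x^2 + 3 = f ✓


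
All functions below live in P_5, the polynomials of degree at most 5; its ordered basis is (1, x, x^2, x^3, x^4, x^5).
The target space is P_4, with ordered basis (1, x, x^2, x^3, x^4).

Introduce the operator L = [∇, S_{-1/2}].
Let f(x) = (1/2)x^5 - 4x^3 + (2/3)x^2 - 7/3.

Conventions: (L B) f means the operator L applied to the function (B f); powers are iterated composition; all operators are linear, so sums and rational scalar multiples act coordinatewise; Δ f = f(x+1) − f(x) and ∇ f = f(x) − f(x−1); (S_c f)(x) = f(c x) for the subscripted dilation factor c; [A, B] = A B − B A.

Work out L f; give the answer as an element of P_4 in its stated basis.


S_{-1/2} f = -(1/64)x^5 + (1/2)x^3 + (1/6)x^2 - 7/3
∇ S_{-1/2} f = -(5/64)x^4 + (5/32)x^3 + (43/32)x^2 - (209/192)x + 61/192
∇ f = (5/2)x^4 - 5x^3 - 7x^2 + (65/6)x - 25/6
S_{-1/2} ∇ f = (5/32)x^4 + (5/8)x^3 - (7/4)x^2 - (65/12)x - 25/6
[∇, S_{-1/2}] f = -(15/64)x^4 - (15/32)x^3 + (99/32)x^2 + (277/64)x + 287/64

the result is g(x) = -(15/64)x^4 - (15/32)x^3 + (99/32)x^2 + (277/64)x + 287/64


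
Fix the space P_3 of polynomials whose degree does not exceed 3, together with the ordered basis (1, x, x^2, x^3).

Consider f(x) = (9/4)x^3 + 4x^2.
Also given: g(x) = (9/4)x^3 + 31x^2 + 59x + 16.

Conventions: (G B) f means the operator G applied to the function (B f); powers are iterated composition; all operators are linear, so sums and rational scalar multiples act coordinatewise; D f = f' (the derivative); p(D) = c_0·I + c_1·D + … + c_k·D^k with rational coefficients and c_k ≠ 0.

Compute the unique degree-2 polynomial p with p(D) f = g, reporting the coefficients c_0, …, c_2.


c_0 = 1, c_1 = 4, c_2 = 2

D^0 f = (9/4)x^3 + 4x^2
D^1 f = (27/4)x^2 + 8x
D^2 f = (27/2)x + 8
matching coefficients of g against c_0 f + c_1 Df + … from the top degree down determines the c_i
solution: c_0 = 1, c_1 = 4, c_2 = 2


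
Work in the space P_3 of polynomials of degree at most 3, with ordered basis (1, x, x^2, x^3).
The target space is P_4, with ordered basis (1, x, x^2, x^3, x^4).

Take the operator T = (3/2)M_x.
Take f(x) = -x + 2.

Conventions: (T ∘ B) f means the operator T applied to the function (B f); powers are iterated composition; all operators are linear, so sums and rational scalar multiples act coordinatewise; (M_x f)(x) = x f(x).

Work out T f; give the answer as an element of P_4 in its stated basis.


M_x f = -x^2 + 2x
((3/2)M_x) f = -(3/2)x^2 + 3x

g(x) = -(3/2)x^2 + 3x


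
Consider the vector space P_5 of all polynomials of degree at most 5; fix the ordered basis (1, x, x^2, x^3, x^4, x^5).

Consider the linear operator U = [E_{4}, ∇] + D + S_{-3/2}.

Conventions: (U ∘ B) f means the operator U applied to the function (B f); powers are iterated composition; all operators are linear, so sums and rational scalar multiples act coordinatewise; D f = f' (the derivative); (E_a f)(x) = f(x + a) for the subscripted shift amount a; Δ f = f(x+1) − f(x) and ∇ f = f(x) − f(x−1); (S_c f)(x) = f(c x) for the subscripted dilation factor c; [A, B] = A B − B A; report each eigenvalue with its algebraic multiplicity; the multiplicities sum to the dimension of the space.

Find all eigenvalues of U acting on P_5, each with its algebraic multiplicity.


λ = -243/32 (multiplicity 1), λ = -27/8 (multiplicity 1), λ = -3/2 (multiplicity 1), λ = 1 (multiplicity 1), λ = 9/4 (multiplicity 1), λ = 81/16 (multiplicity 1)

image of 1: 1
image of x: -(3/2)x + 1
image of x^2: (9/4)x^2 + 2x
image of x^3: -(27/8)x^3 + 3x^2
image of x^4: (81/16)x^4 + 4x^3
image of x^5: -(243/32)x^5 + 5x^4
the matrix is upper triangular; its diagonal is (1, -3/2, 9/4, -27/8, 81/16, -243/32)
for a triangular matrix the eigenvalues are the diagonal entries, with algebraic multiplicity their repetition count


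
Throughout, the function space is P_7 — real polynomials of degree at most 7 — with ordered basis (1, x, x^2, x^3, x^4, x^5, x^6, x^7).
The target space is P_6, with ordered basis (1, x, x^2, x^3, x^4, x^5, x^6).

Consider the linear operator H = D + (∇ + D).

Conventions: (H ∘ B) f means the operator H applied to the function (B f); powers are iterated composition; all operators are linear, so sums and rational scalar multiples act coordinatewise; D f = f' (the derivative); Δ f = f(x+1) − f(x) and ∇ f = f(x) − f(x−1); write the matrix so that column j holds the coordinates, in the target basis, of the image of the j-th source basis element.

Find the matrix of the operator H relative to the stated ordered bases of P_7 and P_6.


the matrix is [[0, 3, -1, 1, -1, 1, -1, 1]; [0, 0, 6, -3, 4, -5, 6, -7]; [0, 0, 0, 9, -6, 10, -15, 21]; [0, 0, 0, 0, 12, -10, 20, -35]; [0, 0, 0, 0, 0, 15, -15, 35]; [0, 0, 0, 0, 0, 0, 18, -21]; [0, 0, 0, 0, 0, 0, 0, 21]] (rows listed top to bottom)

image of 1: 0
image of x: 3
image of x^2: 6x - 1
image of x^3: 9x^2 - 3x + 1
image of x^4: 12x^3 - 6x^2 + 4x - 1
image of x^5: 15x^4 - 10x^3 + 10x^2 - 5x + 1
image of x^6: 18x^5 - 15x^4 + 20x^3 - 15x^2 + 6x - 1
image of x^7: 21x^6 - 21x^5 + 35x^4 - 35x^3 + 21x^2 - 7x + 1
each image's coordinates form column j of the matrix


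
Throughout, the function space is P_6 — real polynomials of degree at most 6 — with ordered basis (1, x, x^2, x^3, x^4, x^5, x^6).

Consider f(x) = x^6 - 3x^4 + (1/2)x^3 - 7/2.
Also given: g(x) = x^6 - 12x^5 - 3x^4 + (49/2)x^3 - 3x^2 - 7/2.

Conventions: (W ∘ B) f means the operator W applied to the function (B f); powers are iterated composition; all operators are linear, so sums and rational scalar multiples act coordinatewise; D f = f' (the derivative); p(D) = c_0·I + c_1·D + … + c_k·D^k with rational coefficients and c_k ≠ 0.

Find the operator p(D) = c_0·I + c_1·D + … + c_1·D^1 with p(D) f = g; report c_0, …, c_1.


c_0 = 1, c_1 = -2

D^0 f = x^6 - 3x^4 + (1/2)x^3 - 7/2
D^1 f = 6x^5 - 12x^3 + (3/2)x^2
matching coefficients of g against c_0 f + c_1 Df + … from the top degree down determines the c_i
solution: c_0 = 1, c_1 = -2


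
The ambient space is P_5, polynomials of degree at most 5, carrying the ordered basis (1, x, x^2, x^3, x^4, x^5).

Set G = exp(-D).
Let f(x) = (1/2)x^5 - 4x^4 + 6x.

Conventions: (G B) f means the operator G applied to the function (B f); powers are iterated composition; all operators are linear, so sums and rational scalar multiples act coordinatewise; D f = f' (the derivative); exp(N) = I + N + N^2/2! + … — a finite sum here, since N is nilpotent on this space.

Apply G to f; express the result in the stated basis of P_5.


order-1 term: -(5/2)x^4 + 16x^3 - 6
order-2 term: 5x^3 - 24x^2
order-3 term: -5x^2 + 16x
order-4 term: (5/2)x - 4
order-5 term: -1/2
the series for exp(-D) f terminates at order 5
exp(-D) f = (1/2)x^5 - (13/2)x^4 + 21x^3 - 29x^2 + (49/2)x - 21/2

the result is g(x) = (1/2)x^5 - (13/2)x^4 + 21x^3 - 29x^2 + (49/2)x - 21/2
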